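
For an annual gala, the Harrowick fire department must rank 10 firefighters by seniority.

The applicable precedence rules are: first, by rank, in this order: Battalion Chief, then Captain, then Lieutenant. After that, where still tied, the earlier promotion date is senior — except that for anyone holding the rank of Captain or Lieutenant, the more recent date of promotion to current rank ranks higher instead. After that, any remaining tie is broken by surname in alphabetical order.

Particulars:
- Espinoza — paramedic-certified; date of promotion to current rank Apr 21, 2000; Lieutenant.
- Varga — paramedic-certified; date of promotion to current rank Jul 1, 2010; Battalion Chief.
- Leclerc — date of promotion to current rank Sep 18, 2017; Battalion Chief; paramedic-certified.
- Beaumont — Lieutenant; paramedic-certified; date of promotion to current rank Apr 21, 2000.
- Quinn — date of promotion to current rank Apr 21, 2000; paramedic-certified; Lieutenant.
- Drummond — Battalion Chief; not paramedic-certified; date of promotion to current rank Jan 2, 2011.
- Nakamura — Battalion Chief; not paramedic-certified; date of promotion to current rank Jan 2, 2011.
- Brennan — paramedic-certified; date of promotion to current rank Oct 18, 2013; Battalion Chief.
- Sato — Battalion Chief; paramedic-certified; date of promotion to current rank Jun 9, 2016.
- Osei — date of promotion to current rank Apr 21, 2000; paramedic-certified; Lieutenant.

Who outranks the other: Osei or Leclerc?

By rank: Varga, Drummond, Nakamura, Brennan, Sato and Leclerc (Battalion Chief); then Beaumont, Espinoza, Osei and Quinn (Lieutenant).
Among Varga, Drummond, Nakamura, Brennan, Sato and Leclerc, by date of promotion to current rank (earlier first): Varga (Jul 1, 2010) before Drummond and Nakamura (Jan 2, 2011) before Brennan (Oct 18, 2013) before Sato (Jun 9, 2016) before Leclerc (Sep 18, 2017).
Among Drummond and Nakamura, alphabetically by surname: Drummond before Nakamura.
Beaumont, Espinoza, Osei and Quinn all have date of promotion to current rank Apr 21, 2000, so the next rule applies.
Among Beaumont, Espinoza, Osei and Quinn, alphabetically by surname: Beaumont before Espinoza before Osei before Quinn.
So Leclerc takes precedence.

Leclerc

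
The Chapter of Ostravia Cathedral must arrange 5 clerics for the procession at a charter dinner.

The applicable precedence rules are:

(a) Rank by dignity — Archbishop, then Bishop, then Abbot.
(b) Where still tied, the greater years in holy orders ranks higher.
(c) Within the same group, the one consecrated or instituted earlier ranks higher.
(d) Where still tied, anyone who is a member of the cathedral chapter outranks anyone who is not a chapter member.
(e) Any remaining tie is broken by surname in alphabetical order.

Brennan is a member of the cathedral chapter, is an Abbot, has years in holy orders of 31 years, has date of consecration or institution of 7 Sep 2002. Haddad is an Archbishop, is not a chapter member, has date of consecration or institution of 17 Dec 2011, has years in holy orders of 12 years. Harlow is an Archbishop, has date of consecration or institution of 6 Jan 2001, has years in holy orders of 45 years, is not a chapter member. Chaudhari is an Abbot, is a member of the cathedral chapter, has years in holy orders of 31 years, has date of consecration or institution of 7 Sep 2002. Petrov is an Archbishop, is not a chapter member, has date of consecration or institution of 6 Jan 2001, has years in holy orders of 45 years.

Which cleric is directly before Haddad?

By dignity: Harlow, Petrov and Haddad (Archbishop); then Brennan and Chaudhari (Abbot).
Among Harlow, Petrov and Haddad, by years in holy orders (higher first): Harlow and Petrov (45 years) before Haddad (12 years).
Harlow and Petrov both have date of consecration or institution 6 Jan 2001, so the next rule applies.
Harlow and Petrov are each not a chapter member, so the next rule applies.
Among Harlow and Petrov, alphabetically by surname: Harlow before Petrov.
Brennan and Chaudhari both have years in holy orders 31 years, so the next rule applies.
Brennan and Chaudhari both have date of consecration or institution 7 Sep 2002, so the next rule applies.
Brennan and Chaudhari are each a member of the cathedral chapter, so the next rule applies.
Among Brennan and Chaudhari, alphabetically by surname: Brennan before Chaudhari.
Order: Harlow, Petrov, Haddad, Brennan, Chaudhari.

Petrov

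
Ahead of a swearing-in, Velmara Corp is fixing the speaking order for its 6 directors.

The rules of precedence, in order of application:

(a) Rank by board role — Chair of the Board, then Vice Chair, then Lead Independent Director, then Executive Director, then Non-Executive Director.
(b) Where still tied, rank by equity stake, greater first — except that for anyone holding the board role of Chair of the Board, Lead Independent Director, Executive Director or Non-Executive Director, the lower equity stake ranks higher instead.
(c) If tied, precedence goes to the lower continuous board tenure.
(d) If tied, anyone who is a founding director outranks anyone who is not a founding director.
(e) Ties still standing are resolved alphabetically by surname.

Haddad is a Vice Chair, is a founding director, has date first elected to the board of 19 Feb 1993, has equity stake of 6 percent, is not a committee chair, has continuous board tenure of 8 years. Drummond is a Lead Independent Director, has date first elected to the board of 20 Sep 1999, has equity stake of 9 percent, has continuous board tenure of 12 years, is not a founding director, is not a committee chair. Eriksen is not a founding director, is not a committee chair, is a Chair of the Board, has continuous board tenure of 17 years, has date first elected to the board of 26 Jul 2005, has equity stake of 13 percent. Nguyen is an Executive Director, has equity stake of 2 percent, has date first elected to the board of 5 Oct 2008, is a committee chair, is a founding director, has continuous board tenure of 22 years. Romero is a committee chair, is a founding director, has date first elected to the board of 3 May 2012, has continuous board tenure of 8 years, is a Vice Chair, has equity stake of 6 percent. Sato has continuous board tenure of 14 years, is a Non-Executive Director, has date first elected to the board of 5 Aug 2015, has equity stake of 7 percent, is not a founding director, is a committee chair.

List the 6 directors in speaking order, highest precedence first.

Eriksen, Haddad, Romero, Drummond, Nguyen, Sato

By board role: Eriksen (Chair of the Board); then Haddad and Romero (Vice Chair); then Drummond (Lead Independent Director); then Nguyen (Executive Director); then Sato (Non-Executive Director).
Haddad and Romero both have equity stake 6 percent, so the next rule applies.
Haddad and Romero both have continuous board tenure 8 years, so the next rule applies.
Haddad and Romero are each a founding director, so the next rule applies.
Among Haddad and Romero, alphabetically by surname: Haddad before Romero.
Full order: Eriksen, Haddad, Romero, Drummond, Nguyen, Sato.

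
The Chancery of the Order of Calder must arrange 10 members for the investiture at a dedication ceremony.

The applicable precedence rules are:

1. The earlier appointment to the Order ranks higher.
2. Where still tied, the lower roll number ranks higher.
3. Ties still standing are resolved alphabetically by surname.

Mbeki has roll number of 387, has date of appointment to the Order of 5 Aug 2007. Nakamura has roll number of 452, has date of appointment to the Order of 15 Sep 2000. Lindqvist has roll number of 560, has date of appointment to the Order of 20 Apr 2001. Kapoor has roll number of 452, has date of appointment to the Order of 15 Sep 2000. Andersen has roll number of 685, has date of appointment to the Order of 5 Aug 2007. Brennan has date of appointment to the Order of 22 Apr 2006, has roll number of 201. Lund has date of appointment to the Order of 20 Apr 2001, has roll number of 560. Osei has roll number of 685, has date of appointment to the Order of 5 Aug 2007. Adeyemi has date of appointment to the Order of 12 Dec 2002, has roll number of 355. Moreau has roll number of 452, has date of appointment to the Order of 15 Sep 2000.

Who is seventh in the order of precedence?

Brennan

By date of appointment to the Order (earlier first): Kapoor, Moreau and Nakamura (each 15 Sep 2000); then Lindqvist and Lund (both 20 Apr 2001); then Adeyemi (12 Dec 2002); then Brennan (22 Apr 2006); then Mbeki, Andersen and Osei (each 5 Aug 2007).
Kapoor, Moreau and Nakamura all have roll number 452, so the next rule applies.
Among Kapoor, Moreau and Nakamura, alphabetically by surname: Kapoor before Moreau before Nakamura.
Lindqvist and Lund both have roll number 560, so the next rule applies.
Among Lindqvist and Lund, alphabetically by surname: Lindqvist before Lund.
Among Mbeki, Andersen and Osei, by roll number (lower first): Mbeki (387) before Andersen and Osei (685).
Among Andersen and Osei, alphabetically by surname: Andersen before Osei.
Order: Kapoor, Moreau, Nakamura, Lindqvist, Lund, Adeyemi, Brennan, Mbeki, Andersen, Osei.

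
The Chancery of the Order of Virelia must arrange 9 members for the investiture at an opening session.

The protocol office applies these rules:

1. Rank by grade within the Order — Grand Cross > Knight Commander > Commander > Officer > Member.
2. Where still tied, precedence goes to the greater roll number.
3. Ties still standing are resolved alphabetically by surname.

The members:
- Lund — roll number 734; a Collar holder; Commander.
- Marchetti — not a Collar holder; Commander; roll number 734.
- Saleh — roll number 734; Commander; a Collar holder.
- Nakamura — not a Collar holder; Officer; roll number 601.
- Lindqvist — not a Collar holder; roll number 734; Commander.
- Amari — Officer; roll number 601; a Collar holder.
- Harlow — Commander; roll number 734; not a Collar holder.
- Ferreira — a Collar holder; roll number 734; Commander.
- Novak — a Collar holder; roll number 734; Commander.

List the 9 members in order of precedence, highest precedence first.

Ferreira, Harlow, Lindqvist, Lund, Marchetti, Novak, Saleh, Amari, Nakamura

By grade within the Order: Ferreira, Harlow, Lindqvist, Lund, Marchetti, Novak and Saleh (Commander); then Amari and Nakamura (Officer).
Ferreira, Harlow, Lindqvist, Lund, Marchetti, Novak and Saleh all have roll number 734, so the next rule applies.
Among Ferreira, Harlow, Lindqvist, Lund, Marchetti, Novak and Saleh, alphabetically by surname: Ferreira before Harlow before Lindqvist before Lund before Marchetti before Novak before Saleh.
Amari and Nakamura both have roll number 601, so the next rule applies.
Among Amari and Nakamura, alphabetically by surname: Amari before Nakamura.
Full order: Ferreira, Harlow, Lindqvist, Lund, Marchetti, Novak, Saleh, Amari, Nakamura.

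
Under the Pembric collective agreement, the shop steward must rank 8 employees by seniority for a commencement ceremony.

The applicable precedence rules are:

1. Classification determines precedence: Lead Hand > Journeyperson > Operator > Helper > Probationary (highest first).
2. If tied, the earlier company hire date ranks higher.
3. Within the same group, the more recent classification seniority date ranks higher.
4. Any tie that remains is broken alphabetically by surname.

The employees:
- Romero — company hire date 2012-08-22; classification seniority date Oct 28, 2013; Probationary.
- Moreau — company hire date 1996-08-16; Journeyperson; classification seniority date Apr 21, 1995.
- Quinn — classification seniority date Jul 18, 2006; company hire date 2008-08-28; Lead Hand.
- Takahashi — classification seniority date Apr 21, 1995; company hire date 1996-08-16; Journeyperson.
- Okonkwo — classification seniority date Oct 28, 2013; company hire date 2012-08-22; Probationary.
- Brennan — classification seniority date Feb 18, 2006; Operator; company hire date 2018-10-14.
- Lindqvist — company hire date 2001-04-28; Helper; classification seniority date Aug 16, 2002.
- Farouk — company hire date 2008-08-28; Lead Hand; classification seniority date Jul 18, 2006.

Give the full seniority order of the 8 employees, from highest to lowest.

By classification: Farouk and Quinn (Lead Hand); then Moreau and Takahashi (Journeyperson); then Brennan (Operator); then Lindqvist (Helper); then Okonkwo and Romero (Probationary).
Farouk and Quinn both have company hire date 2008-08-28, so the next rule applies.
Farouk and Quinn both have classification seniority date Jul 18, 2006, so the next rule applies.
Among Farouk and Quinn, alphabetically by surname: Farouk before Quinn.
Moreau and Takahashi both have company hire date 1996-08-16, so the next rule applies.
Moreau and Takahashi both have classification seniority date Apr 21, 1995, so the next rule applies.
Among Moreau and Takahashi, alphabetically by surname: Moreau before Takahashi.
Okonkwo and Romero both have company hire date 2012-08-22, so the next rule applies.
Okonkwo and Romero both have classification seniority date Oct 28, 2013, so the next rule applies.
Among Okonkwo and Romero, alphabetically by surname: Okonkwo before Romero.
Full order: Farouk, Quinn, Moreau, Takahashi, Brennan, Lindqvist, Okonkwo, Romero.

Farouk, Quinn, Moreau, Takahashi, Brennan, Lindqvist, Okonkwo, Romero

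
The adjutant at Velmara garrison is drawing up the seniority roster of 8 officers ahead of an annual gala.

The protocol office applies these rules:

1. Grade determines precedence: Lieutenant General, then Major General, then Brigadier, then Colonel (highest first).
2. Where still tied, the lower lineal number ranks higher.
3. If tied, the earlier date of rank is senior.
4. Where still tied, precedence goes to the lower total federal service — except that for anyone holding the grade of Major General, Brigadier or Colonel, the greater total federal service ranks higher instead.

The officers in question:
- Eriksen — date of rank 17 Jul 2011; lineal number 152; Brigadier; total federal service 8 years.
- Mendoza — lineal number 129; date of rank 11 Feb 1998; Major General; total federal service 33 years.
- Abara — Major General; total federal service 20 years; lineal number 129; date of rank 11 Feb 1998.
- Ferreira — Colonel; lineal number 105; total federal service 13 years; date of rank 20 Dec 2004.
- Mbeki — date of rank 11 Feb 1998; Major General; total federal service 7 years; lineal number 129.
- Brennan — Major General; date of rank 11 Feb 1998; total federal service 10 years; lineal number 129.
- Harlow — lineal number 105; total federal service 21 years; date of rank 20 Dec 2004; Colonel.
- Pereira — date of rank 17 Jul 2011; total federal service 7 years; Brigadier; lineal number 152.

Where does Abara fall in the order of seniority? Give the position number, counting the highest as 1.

2

By grade: Mendoza, Abara, Brennan and Mbeki (Major General); then Eriksen and Pereira (Brigadier); then Harlow and Ferreira (Colonel).
Mendoza, Abara, Brennan and Mbeki all have lineal number 129, so the next rule applies.
Mendoza, Abara, Brennan and Mbeki all have date of rank 11 Feb 1998, so the next rule applies.
Among Mendoza, Abara, Brennan and Mbeki, by total federal service (higher first) (reversed rule for this group): Mendoza (33 years) before Abara (20 years) before Brennan (10 years) before Mbeki (7 years).
Eriksen and Pereira both have lineal number 152, so the next rule applies.
Eriksen and Pereira both have date of rank 17 Jul 2011, so the next rule applies.
Among Eriksen and Pereira, by total federal service (higher first) (reversed rule for this group): Eriksen (8 years) before Pereira (7 years).
Harlow and Ferreira both have lineal number 105, so the next rule applies.
Harlow and Ferreira both have date of rank 20 Dec 2004, so the next rule applies.
Among Harlow and Ferreira, by total federal service (higher first) (reversed rule for this group): Harlow (21 years) before Ferreira (13 years).
Order: Mendoza, Abara, Brennan, Mbeki, Eriksen, Pereira, Harlow, Ferreira. So position 2.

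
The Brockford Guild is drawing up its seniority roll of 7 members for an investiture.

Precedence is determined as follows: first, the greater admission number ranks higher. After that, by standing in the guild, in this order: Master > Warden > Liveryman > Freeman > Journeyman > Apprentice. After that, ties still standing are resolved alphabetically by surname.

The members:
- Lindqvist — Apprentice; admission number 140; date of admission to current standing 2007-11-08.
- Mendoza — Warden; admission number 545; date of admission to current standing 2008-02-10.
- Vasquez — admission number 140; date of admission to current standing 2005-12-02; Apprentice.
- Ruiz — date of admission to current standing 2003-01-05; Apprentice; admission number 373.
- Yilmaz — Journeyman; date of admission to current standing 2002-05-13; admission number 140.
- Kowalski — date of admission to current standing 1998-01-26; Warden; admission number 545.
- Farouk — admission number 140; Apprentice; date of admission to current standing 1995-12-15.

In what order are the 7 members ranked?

By admission number (higher first): Kowalski and Mendoza (both 545); then Ruiz (373); then Yilmaz, Farouk, Lindqvist and Vasquez (each 140).
Kowalski and Mendoza are each Warden, so the next rule applies.
Among Kowalski and Mendoza, alphabetically by surname: Kowalski before Mendoza.
Among Yilmaz, Farouk, Lindqvist and Vasquez, by standing in the guild: Yilmaz (Journeyman) before Farouk, Lindqvist and Vasquez (Apprentice).
Among Farouk, Lindqvist and Vasquez, alphabetically by surname: Farouk before Lindqvist before Vasquez.
Full order: Kowalski, Mendoza, Ruiz, Yilmaz, Farouk, Lindqvist, Vasquez.

Kowalski, Mendoza, Ruiz, Yilmaz, Farouk, Lindqvist, Vasquez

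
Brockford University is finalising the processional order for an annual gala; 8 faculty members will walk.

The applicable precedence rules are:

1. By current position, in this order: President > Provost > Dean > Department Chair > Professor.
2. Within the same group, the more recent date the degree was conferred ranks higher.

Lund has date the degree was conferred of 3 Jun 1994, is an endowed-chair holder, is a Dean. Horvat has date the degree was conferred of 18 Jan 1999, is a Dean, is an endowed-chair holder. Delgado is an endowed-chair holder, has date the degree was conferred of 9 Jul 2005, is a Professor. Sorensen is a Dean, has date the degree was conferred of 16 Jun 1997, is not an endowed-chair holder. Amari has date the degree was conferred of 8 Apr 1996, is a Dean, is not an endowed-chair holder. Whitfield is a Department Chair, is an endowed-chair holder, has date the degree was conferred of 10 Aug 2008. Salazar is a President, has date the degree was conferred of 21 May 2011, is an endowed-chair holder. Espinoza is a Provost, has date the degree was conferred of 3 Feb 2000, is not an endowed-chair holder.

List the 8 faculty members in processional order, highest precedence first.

Salazar, Espinoza, Horvat, Sorensen, Amari, Lund, Whitfield, Delgado

By current position: Salazar (President); then Espinoza (Provost); then Horvat, Sorensen, Amari and Lund (Dean); then Whitfield (Department Chair); then Delgado (Professor).
Among Horvat, Sorensen, Amari and Lund, by date the degree was conferred (later first): Horvat (18 Jan 1999) before Sorensen (16 Jun 1997) before Amari (8 Apr 1996) before Lund (3 Jun 1994).
Full order: Salazar, Espinoza, Horvat, Sorensen, Amari, Lund, Whitfield, Delgado.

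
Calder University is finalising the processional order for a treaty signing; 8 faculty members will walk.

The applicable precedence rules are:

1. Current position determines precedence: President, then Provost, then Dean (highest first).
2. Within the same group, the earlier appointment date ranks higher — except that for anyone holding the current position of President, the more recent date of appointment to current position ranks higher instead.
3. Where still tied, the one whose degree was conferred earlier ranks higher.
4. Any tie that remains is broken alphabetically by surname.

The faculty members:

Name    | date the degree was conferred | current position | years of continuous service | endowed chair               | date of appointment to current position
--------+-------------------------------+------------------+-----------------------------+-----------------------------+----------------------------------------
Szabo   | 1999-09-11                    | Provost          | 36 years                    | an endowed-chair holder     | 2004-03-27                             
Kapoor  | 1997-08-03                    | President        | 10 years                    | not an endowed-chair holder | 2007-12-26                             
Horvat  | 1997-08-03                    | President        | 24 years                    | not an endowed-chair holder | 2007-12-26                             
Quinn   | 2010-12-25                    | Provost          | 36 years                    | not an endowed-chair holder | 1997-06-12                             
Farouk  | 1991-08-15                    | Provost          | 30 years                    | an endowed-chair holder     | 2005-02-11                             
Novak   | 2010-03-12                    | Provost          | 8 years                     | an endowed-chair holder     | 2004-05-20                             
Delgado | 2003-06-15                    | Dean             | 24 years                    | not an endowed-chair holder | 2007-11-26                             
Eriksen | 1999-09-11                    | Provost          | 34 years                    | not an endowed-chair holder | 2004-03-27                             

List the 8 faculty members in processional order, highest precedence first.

By current position: Horvat and Kapoor (President); then Quinn, Eriksen, Szabo, Novak and Farouk (Provost); then Delgado (Dean).
Horvat and Kapoor both have date of appointment to current position 2007-12-26, so the next rule applies.
Horvat and Kapoor both have date the degree was conferred 1997-08-03, so the next rule applies.
Among Horvat and Kapoor, alphabetically by surname: Horvat before Kapoor.
Among Quinn, Eriksen, Szabo, Novak and Farouk, by date of appointment to current position (earlier first): Quinn (1997-06-12) before Eriksen and Szabo (2004-03-27) before Novak (2004-05-20) before Farouk (2005-02-11).
Eriksen and Szabo both have date the degree was conferred 1999-09-11, so the next rule applies.
Among Eriksen and Szabo, alphabetically by surname: Eriksen before Szabo.
Full order: Horvat, Kapoor, Quinn, Eriksen, Szabo, Novak, Farouk, Delgado.

Horvat, Kapoor, Quinn, Eriksen, Szabo, Novak, Farouk, Delgado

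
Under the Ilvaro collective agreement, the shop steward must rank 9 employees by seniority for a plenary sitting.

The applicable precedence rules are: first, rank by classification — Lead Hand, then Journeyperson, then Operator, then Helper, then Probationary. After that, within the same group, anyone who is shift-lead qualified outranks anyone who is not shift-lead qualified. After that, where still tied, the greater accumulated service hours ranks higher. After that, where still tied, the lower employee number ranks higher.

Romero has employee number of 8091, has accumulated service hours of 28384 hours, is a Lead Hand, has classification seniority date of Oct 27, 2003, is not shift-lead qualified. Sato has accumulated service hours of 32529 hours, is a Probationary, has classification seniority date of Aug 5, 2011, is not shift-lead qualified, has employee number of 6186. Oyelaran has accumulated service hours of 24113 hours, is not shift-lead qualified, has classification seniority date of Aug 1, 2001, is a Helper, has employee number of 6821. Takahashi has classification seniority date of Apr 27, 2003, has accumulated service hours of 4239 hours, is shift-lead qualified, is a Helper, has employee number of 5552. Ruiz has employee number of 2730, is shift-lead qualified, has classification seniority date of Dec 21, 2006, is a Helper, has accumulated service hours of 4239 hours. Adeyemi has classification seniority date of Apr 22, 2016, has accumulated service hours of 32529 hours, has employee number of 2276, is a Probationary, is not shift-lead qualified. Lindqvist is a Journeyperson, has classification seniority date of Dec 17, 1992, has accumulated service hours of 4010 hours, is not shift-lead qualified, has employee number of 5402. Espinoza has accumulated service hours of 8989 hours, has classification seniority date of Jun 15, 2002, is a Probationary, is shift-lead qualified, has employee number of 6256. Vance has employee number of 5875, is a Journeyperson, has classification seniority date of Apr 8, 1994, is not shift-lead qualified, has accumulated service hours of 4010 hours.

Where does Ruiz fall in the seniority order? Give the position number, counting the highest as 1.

By classification: Romero (Lead Hand); then Lindqvist and Vance (Journeyperson); then Ruiz, Takahashi and Oyelaran (Helper); then Espinoza, Adeyemi and Sato (Probationary).
Lindqvist and Vance are each not shift-lead qualified, so the next rule applies.
Lindqvist and Vance both have accumulated service hours 4010 hours, so the next rule applies.
Among Lindqvist and Vance, by employee number (lower first): Lindqvist (5402) before Vance (5875).
Among Ruiz, Takahashi and Oyelaran, shift-lead qualified before not shift-lead qualified: Ruiz and Takahashi (shift-lead qualified) before Oyelaran (not shift-lead qualified).
Ruiz and Takahashi both have accumulated service hours 4239 hours, so the next rule applies.
Among Ruiz and Takahashi, by employee number (lower first): Ruiz (2730) before Takahashi (5552).
Among Espinoza, Adeyemi and Sato, shift-lead qualified before not shift-lead qualified: Espinoza (shift-lead qualified) before Adeyemi and Sato (not shift-lead qualified).
Adeyemi and Sato both have accumulated service hours 32529 hours, so the next rule applies.
Among Adeyemi and Sato, by employee number (lower first): Adeyemi (2276) before Sato (6186).
Order: Romero, Lindqvist, Vance, Ruiz, Takahashi, Oyelaran, Espinoza, Adeyemi, Sato. So position 4.

4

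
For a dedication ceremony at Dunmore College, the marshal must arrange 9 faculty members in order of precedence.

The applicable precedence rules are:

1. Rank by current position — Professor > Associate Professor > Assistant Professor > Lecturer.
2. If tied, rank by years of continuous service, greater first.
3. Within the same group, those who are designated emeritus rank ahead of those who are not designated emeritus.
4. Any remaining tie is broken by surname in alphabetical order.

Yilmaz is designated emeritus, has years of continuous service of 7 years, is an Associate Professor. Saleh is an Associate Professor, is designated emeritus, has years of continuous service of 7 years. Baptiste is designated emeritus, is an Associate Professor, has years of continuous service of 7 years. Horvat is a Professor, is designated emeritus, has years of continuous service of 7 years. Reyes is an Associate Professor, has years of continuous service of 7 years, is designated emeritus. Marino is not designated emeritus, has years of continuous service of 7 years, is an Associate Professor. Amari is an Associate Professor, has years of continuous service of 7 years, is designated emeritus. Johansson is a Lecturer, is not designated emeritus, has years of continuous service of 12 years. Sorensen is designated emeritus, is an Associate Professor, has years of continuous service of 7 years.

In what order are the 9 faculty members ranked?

By current position: Horvat (Professor); then Amari, Baptiste, Reyes, Saleh, Sorensen, Yilmaz and Marino (Associate Professor); then Johansson (Lecturer).
Amari, Baptiste, Reyes, Saleh, Sorensen, Yilmaz and Marino all have years of continuous service 7 years, so the next rule applies.
Among Amari, Baptiste, Reyes, Saleh, Sorensen, Yilmaz and Marino, designated emeritus before not designated emeritus: Amari, Baptiste, Reyes, Saleh, Sorensen and Yilmaz (designated emeritus) before Marino (not designated emeritus).
Among Amari, Baptiste, Reyes, Saleh, Sorensen and Yilmaz, alphabetically by surname: Amari before Baptiste before Reyes before Saleh before Sorensen before Yilmaz.
Full order: Horvat, Amari, Baptiste, Reyes, Saleh, Sorensen, Yilmaz, Marino, Johansson.

Horvat, Amari, Baptiste, Reyes, Saleh, Sorensen, Yilmaz, Marino, Johansson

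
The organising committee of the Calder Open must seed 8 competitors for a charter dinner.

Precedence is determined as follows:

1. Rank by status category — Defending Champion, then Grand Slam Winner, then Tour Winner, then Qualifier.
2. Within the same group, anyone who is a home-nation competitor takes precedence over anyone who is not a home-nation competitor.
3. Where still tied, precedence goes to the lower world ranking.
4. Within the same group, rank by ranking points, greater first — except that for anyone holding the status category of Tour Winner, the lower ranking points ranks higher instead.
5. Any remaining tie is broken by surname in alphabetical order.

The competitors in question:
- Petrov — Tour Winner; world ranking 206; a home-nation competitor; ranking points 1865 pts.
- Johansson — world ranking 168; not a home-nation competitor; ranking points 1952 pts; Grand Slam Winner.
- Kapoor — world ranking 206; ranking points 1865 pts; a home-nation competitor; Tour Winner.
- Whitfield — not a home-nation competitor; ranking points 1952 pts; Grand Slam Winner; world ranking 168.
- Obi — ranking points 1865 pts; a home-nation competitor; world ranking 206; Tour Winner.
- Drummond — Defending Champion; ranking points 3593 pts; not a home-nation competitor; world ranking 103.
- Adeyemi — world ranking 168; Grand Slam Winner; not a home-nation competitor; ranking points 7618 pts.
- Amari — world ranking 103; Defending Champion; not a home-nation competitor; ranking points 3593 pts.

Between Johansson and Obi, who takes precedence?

By status category: Amari and Drummond (Defending Champion); then Adeyemi, Johansson and Whitfield (Grand Slam Winner); then Kapoor, Obi and Petrov (Tour Winner).
Amari and Drummond are each not a home-nation competitor, so the next rule applies.
Amari and Drummond both have world ranking 103, so the next rule applies.
Amari and Drummond both have ranking points 3593 pts, so the next rule applies.
Among Amari and Drummond, alphabetically by surname: Amari before Drummond.
Adeyemi, Johansson and Whitfield are each not a home-nation competitor, so the next rule applies.
Adeyemi, Johansson and Whitfield all have world ranking 168, so the next rule applies.
Among Adeyemi, Johansson and Whitfield, by ranking points (higher first): Adeyemi (7618 pts) before Johansson and Whitfield (1952 pts).
Among Johansson and Whitfield, alphabetically by surname: Johansson before Whitfield.
Kapoor, Obi and Petrov are each a home-nation competitor, so the next rule applies.
Kapoor, Obi and Petrov all have world ranking 206, so the next rule applies.
Kapoor, Obi and Petrov all have ranking points 1865 pts, so the next rule applies.
Among Kapoor, Obi and Petrov, alphabetically by surname: Kapoor before Obi before Petrov.
So Johansson takes precedence.

Johansson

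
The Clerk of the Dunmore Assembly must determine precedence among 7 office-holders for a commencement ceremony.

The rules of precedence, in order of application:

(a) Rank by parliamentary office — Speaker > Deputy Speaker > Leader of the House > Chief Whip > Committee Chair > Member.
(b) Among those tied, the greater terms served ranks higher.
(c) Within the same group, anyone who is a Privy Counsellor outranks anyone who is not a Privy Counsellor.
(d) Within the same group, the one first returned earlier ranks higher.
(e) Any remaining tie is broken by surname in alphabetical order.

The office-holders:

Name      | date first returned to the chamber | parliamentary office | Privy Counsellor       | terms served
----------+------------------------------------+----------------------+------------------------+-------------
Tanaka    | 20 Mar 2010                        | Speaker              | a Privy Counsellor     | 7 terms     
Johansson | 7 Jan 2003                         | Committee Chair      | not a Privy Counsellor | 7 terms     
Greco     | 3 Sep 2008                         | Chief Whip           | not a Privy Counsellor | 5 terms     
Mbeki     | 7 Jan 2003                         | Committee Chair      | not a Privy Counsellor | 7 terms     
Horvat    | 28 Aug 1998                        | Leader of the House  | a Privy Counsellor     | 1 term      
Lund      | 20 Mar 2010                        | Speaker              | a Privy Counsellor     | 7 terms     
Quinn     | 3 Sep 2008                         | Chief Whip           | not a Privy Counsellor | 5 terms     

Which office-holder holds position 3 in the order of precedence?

By parliamentary office: Lund and Tanaka (Speaker); then Horvat (Leader of the House); then Greco and Quinn (Chief Whip); then Johansson and Mbeki (Committee Chair).
Lund and Tanaka both have terms served 7 terms, so the next rule applies.
Lund and Tanaka are each a Privy Counsellor, so the next rule applies.
Lund and Tanaka both have date first returned to the chamber 20 Mar 2010, so the next rule applies.
Among Lund and Tanaka, alphabetically by surname: Lund before Tanaka.
Greco and Quinn both have terms served 5 terms, so the next rule applies.
Greco and Quinn are each not a Privy Counsellor, so the next rule applies.
Greco and Quinn both have date first returned to the chamber 3 Sep 2008, so the next rule applies.
Among Greco and Quinn, alphabetically by surname: Greco before Quinn.
Johansson and Mbeki both have terms served 7 terms, so the next rule applies.
Johansson and Mbeki are each not a Privy Counsellor, so the next rule applies.
Johansson and Mbeki both have date first returned to the chamber 7 Jan 2003, so the next rule applies.
Among Johansson and Mbeki, alphabetically by surname: Johansson before Mbeki.
Order: Lund, Tanaka, Horvat, Greco, Quinn, Johansson, Mbeki.

Horvat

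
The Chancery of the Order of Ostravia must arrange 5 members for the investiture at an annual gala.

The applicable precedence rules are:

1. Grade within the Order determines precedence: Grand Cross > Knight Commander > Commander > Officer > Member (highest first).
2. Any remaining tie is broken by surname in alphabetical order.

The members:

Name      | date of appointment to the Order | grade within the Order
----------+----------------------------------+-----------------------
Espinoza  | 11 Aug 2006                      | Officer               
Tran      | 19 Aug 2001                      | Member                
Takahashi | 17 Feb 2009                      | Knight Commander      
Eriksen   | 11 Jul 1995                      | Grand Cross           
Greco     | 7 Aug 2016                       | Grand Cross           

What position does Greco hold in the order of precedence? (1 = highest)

2

By grade within the Order: Eriksen and Greco (Grand Cross); then Takahashi (Knight Commander); then Espinoza (Officer); then Tran (Member).
Among Eriksen and Greco, alphabetically by surname: Eriksen before Greco.
Order: Eriksen, Greco, Takahashi, Espinoza, Tran. So position 2.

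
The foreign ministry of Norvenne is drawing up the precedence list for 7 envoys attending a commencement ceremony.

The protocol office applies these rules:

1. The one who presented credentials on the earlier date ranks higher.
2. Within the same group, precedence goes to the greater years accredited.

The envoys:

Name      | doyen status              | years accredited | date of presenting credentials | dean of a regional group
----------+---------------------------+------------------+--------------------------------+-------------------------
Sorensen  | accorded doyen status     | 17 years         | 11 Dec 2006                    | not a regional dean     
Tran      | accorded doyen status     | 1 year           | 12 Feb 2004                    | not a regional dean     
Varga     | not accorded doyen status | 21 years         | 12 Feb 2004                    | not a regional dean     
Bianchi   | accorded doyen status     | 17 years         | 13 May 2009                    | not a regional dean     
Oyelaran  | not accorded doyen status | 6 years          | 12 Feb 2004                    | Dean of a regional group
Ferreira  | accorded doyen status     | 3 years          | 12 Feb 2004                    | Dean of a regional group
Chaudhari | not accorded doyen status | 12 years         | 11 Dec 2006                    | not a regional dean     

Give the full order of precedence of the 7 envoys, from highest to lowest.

By date of presenting credentials (earlier first): Varga, Oyelaran, Ferreira and Tran (each 12 Feb 2004); then Sorensen and Chaudhari (both 11 Dec 2006); then Bianchi (13 May 2009).
Among Varga, Oyelaran, Ferreira and Tran, by years accredited (higher first): Varga (21 years) before Oyelaran (6 years) before Ferreira (3 years) before Tran (1 year).
Among Sorensen and Chaudhari, by years accredited (higher first): Sorensen (17 years) before Chaudhari (12 years).
Full order: Varga, Oyelaran, Ferreira, Tran, Sorensen, Chaudhari, Bianchi.

Varga, Oyelaran, Ferreira, Tran, Sorensen, Chaudhari, Bianchi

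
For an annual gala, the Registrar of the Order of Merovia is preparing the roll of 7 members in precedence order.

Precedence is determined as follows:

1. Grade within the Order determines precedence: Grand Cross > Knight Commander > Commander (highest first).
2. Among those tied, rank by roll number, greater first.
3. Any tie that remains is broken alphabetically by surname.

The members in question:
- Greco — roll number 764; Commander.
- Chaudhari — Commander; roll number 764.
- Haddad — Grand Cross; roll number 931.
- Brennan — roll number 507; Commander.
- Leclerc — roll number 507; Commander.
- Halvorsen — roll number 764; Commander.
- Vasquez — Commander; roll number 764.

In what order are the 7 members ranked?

Haddad, Chaudhari, Greco, Halvorsen, Vasquez, Brennan, Leclerc

By grade within the Order: Haddad (Grand Cross); then Chaudhari, Greco, Halvorsen, Vasquez, Brennan and Leclerc (Commander).
Among Chaudhari, Greco, Halvorsen, Vasquez, Brennan and Leclerc, by roll number (higher first): Chaudhari, Greco, Halvorsen and Vasquez (764) before Brennan and Leclerc (507).
Among Chaudhari, Greco, Halvorsen and Vasquez, alphabetically by surname: Chaudhari before Greco before Halvorsen before Vasquez.
Among Brennan and Leclerc, alphabetically by surname: Brennan before Leclerc.
Full order: Haddad, Chaudhari, Greco, Halvorsen, Vasquez, Brennan, Leclerc.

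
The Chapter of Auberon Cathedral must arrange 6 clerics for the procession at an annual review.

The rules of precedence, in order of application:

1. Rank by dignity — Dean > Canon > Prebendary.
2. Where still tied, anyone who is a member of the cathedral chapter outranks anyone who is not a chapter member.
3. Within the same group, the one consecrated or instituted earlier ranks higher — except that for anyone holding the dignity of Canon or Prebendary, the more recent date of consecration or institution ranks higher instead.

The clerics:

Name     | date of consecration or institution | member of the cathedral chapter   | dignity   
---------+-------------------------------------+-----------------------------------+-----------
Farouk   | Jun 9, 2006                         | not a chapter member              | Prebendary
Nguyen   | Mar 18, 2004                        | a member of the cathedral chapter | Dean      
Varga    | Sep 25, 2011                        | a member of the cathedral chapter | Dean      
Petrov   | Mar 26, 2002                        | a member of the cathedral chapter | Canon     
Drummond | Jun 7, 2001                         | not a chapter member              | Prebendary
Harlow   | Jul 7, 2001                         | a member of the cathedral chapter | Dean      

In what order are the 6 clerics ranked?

By dignity: Harlow, Nguyen and Varga (Dean); then Petrov (Canon); then Farouk and Drummond (Prebendary).
Harlow, Nguyen and Varga are each a member of the cathedral chapter, so the next rule applies.
Among Harlow, Nguyen and Varga, by date of consecration or institution (earlier first): Harlow (Jul 7, 2001) before Nguyen (Mar 18, 2004) before Varga (Sep 25, 2011).
Farouk and Drummond are each not a chapter member, so the next rule applies.
Among Farouk and Drummond, by date of consecration or institution (later first) (reversed rule for this group): Farouk (Jun 9, 2006) before Drummond (Jun 7, 2001).
Full order: Harlow, Nguyen, Varga, Petrov, Farouk, Drummond.

Harlow, Nguyen, Varga, Petrov, Farouk, Drummond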